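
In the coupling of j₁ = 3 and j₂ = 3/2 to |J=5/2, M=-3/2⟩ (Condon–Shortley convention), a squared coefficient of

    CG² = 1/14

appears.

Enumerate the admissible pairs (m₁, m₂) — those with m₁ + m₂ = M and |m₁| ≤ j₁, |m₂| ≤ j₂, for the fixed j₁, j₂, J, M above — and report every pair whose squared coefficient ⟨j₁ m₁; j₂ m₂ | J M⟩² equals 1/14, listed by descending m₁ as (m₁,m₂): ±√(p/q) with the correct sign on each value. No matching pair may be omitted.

(-2,1/2): +√(1/14)

Admissible pairs with m₁+m₂ = M = -3/2: (-3,3/2), (-2,1/2), (-1,-1/2), (0,-3/2)
  (m₁,m₂)=(0,-3/2): CG² = 9/35, CG = +√(9/35)
  (m₁,m₂)=(-1,-1/2): CG² = 7/20, CG = −√(7/20)
  (m₁,m₂)=(-2,1/2): CG² = 1/14, CG = +√(1/14)   ← matches the target
  (m₁,m₂)=(-3,3/2): CG² = 9/28, CG = +√(9/28)
Pairs with CG² = 1/14: (-2,1/2): +√(1/14)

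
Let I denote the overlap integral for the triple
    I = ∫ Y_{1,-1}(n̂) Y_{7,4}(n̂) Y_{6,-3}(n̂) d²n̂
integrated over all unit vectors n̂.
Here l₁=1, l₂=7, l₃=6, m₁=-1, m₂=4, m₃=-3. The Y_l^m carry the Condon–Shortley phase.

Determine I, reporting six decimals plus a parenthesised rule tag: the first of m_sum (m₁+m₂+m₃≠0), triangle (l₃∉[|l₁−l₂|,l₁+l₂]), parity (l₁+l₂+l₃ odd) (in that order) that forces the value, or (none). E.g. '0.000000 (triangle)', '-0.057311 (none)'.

0.259489 (none)

Checks pass: Σm=0; 14 even; l₃=6∈[6,8].
(2·1+1)(2·7+1)(2·6+1) = 585
Δ: 2! 0! 12! / 15! → 1/1365
sum: t=1:−1/518400 = -1/518400
3j²(1 7 6; 0 0 0) = Δ·Π!·Σ² = 7/195  (sign -1)
sum: t=2:+1/4354560 = 1/4354560
3j²(1 7 6; -1 4 -3) = Δ·Π!·Σ² = 11/273  (sign -1)
combine: 4πI² = 585·7/195·11/273 = 11/13
take √, sign +1: I = 0.25948947
No selection rule forces the value: the integral is nonzero (none).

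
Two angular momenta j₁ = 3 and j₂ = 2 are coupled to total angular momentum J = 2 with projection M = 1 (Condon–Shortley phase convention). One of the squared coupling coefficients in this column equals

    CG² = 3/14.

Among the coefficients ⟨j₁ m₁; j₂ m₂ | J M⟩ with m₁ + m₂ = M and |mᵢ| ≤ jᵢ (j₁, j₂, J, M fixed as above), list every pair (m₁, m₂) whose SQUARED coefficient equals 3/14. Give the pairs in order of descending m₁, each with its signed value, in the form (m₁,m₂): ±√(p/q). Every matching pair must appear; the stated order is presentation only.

(-1,2): −√(3/14)

Admissible pairs with m₁+m₂ = M = 1: (-1,2), (0,1), (1,0), (2,-1), (3,-2)
  (m₁,m₂)=(3,-2): CG² = 5/14, CG = +√(5/14)
  (m₁,m₂)=(2,-1): CG² = 0/1, CG = 0
  (m₁,m₂)=(1,0): CG² = 1/7, CG = −√(1/7)
  (m₁,m₂)=(0,1): CG² = 2/7, CG = +√(2/7)
  (m₁,m₂)=(-1,2): CG² = 3/14, CG = −√(3/14)   ← matches the target
Pairs with CG² = 3/14: (-1,2): −√(3/14)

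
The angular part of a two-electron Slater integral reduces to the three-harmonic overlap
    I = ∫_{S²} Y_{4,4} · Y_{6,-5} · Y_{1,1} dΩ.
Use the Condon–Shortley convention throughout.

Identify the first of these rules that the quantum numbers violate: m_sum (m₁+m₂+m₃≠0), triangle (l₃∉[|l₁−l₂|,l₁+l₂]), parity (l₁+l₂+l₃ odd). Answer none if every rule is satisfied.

triangle

azimuthal sum: 4 − 5 + 1 = 0  ✓
l₃ must lie in [2,10]; have l₃=1  ✗
L = 4 + 6 + 1 = 11 (odd)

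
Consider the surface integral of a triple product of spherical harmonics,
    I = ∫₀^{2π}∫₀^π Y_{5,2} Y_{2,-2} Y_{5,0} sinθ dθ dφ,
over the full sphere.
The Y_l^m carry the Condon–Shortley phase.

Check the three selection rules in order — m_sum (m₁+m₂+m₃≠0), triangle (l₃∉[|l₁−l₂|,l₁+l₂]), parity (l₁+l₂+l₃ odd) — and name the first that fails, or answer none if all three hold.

none

Σmᵢ = 0  ✓
l₃∈[|l₁−l₂|,l₁+l₂]=[3,7], have l₃=5  ✓
Σlᵢ = 12 ⇒ even  ✓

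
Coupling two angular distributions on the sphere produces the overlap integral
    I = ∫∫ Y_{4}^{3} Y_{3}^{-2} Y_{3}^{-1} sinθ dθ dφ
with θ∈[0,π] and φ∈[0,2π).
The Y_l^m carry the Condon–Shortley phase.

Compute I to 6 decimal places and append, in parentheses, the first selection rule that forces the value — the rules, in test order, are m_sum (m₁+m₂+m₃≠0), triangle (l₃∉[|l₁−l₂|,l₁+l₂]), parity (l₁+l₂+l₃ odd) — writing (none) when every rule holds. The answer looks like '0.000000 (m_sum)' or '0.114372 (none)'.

m-sum 0 ✓  L=10 even ✓  1≤3≤7 ✓
Π(2lᵢ+1) = 9×7×7 = 441
triangle coeff Δ(4,3,3) = 1/34650
Σ_t [1,3]: t=1:−1/72 t=2:+1/16 t=3:−1/72 = 5/144
(3j)²=2/77 [(4 3 3; 0 0 0)], sign=-1
Σ_t [0,1]: t=0:+1/144 t=1:−1/288 = 1/288
(3j)²=1/99 [(4 3 3; 3 -2 -1)], sign=+1
⇒ 4πI² = 14/121
I = (-1)√(14/121/(4π)) = -0.09595473
No selection rule forces the value: the integral is nonzero (none).

-0.095955 (none)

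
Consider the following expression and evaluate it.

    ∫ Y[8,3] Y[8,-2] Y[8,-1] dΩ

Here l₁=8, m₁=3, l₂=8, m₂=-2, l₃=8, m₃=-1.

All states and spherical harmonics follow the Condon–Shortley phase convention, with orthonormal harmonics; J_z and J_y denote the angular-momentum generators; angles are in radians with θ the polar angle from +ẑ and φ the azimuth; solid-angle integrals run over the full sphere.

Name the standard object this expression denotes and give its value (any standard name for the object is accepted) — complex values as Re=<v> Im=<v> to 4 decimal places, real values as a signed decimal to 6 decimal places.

This is a Gaunt coefficient — the integral of a triple product of spherical harmonics over the sphere.
Checks pass: Σm=0; 24 even; l₃=8∈[0,16].
(2·8+1)(2·8+1)(2·8+1) = 4913
Δ: 8! 8! 8! / 25! → 1/236637794250
sum: t=0:+1/65548320768000 t=1:−1/128024064000 t=2:+1/2985984000 t=3:−1/373248000 t=4:+1/191102976 t=5:−1/373248000 t=6:+1/2985984000 t=7:−1/128024064000 t=8:+1/65548320768000 = 11/20808990720
3j²(8 8 8; 0 0 0) = Δ·Π!·Σ² = 490/96577  (sign +1)
sum: t=0:+1/41803776000 t=1:−1/2090188800 t=2:+1/597196800 t=3:−1/746496000 t=4:+1/4180377600 t=5:−1/146313216000 = 11/97542144000
3j²(8 8 8; 3 -2 -1) = Δ·Π!·Σ² = 594/482885  (sign -1)
combine: 4πI² = 4913·490/96577·594/482885 = 989604/32273761
take √, sign -1: I = -0.04939705

Gaunt coefficient, -0.049397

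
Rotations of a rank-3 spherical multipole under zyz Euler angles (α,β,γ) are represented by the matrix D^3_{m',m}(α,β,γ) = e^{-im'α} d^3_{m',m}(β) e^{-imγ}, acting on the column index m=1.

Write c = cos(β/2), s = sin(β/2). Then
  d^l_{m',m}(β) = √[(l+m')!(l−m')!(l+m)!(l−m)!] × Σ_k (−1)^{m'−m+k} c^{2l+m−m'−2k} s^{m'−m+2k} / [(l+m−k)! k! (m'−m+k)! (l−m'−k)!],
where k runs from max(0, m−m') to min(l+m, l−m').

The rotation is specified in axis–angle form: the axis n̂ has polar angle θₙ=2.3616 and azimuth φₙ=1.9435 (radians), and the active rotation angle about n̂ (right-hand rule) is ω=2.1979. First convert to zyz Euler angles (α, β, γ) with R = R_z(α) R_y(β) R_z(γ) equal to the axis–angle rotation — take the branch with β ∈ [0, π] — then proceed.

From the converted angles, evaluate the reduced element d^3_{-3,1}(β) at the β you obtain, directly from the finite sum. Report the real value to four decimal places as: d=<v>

d=0.3624

Axis–angle → zyz. n̂ = (sinθₙcosφₙ, sinθₙsinφₙ, cosθₙ) = (-0.256087, +0.654992, -0.710919), ω = 2.1979.
R = I cosω + sinω [n̂]ₓ + (1−cosω) n̂n̂ᵀ gives
  R = [-0.482739, +0.309491, +0.819255; -0.841814, +0.093959, -0.531527; -0.241479, -0.946249, +0.215176]
β = atan2(√(R₁₃²+R₂₃²), R₃₃) = 1.353924; α = atan2(R₂₃, R₁₃) mod 2π = 5.707659; γ = atan2(R₃₂, −R₃₁) mod 2π = 4.962252
d^3_{-3,1}(β=1.3539) via the finite sum:
Half-angle: c=0.779479, s=0.626428. N=√(1·720·24·2)=185.903201
k∈{4} keeps every argument non-negative
  k=4: (−1)^0·185.9032/(48)·0.7795^2·0.6264^4 = +0.362359
d^3_{-3,1}(1.3539) = +0.362359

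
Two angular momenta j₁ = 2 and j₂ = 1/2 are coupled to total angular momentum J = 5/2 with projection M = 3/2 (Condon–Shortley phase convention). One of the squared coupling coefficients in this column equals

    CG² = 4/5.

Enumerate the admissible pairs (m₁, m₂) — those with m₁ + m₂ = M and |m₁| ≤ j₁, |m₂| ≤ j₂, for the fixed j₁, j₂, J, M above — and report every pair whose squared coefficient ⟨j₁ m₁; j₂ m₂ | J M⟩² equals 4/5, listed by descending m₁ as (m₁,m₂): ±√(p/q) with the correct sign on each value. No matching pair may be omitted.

Admissible pairs with m₁+m₂ = M = 3/2: (1,1/2), (2,-1/2)
  (m₁,m₂)=(2,-1/2): CG² = 1/5, CG = +√(1/5)
  (m₁,m₂)=(1,1/2): CG² = 4/5, CG = +√(4/5)   ← matches the target
Pairs with CG² = 4/5: (1,1/2): +√(4/5)

(1,1/2): +√(4/5)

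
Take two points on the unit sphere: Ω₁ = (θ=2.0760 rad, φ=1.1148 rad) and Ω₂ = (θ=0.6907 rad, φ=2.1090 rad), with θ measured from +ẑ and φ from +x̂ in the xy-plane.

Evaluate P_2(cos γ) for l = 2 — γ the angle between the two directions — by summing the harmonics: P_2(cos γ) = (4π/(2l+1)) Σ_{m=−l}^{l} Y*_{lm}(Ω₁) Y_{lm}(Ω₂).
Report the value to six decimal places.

-0.492832

Expand P_2 via completeness: Σ_{m} conj(Y_{2,m}) at Ω₁ times Y_{2,m} at Ω₂ —
  m=-2: Y*=(-0.181076, 0.233891)  Y=(-0.074389, 0.138003)  product (-0.018808, -0.042388)
  m=-1: Y*=(-0.144082, -0.293761)  Y=(-0.194461, -0.325736)  product (-0.067670, 0.104058)
  m=+0: Y*=(-0.093758, -0.000000)  Y=(0.246762, 0.000000)  product (-0.023136, -0.000000)
  m=+1: Y*=(0.144082, -0.293761)  Y=(0.194461, -0.325736)  product (-0.067670, -0.104058)
  m=+2: Y*=(-0.181076, -0.233891)  Y=(-0.074389, -0.138003)  product (-0.018808, 0.042388)
Σ over m = (-0.196092, 0.000000); ×(4π/5) → (-0.492832, 0.000000). Real part: -0.492832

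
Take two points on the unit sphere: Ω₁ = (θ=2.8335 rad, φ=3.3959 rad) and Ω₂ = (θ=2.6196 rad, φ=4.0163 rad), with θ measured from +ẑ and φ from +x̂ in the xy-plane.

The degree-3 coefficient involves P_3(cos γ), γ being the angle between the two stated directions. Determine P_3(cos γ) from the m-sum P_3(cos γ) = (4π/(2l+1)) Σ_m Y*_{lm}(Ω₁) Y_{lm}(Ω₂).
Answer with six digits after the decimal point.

Term-by-term m-sum for l=3 (normalisation 4π/7 = 1.795196):
  term(m=-3) = (-0.000172, -0.000577)   from Y*(Ω₁)=(-0.008409, -0.008040), Y(Ω₂)=(0.044947, 0.025584)
  term(m=-2) = (0.006391, -0.018659)   from Y*(Ω₁)=(-0.078217, -0.043609), Y(Ω₂)=(0.039130, 0.216736)
  term(m=-1) = (0.125410, -0.089607)   from Y*(Ω₁)=(-0.335789, -0.087283), Y(Ω₂)=(-0.284866, 0.340902)
  term(m=+0) = (0.134111, 0.000000)   from Y*(Ω₁)=(-0.547711, -0.000000), Y(Ω₂)=(-0.244857, 0.000000)
  term(m=+1) = (0.125410, 0.089607)   from Y*(Ω₁)=(0.335789, -0.087283), Y(Ω₂)=(0.284866, 0.340902)
  term(m=+2) = (0.006391, 0.018659)   from Y*(Ω₁)=(-0.078217, 0.043609), Y(Ω₂)=(0.039130, -0.216736)
  term(m=+3) = (-0.000172, 0.000577)   from Y*(Ω₁)=(0.008409, -0.008040), Y(Ω₂)=(-0.044947, 0.025584)
Total Σ_m = (0.397369, -0.000000). Multiply by 1.795196: (0.713354, -0.000000). P_3(cos γ) = 0.713354

0.713354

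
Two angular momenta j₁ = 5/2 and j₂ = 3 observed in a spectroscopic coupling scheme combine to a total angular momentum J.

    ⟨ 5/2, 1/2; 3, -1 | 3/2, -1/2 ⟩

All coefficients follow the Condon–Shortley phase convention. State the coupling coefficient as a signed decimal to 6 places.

j₁+j₂−J=4  J+j₁−j₂=1  J−j₁+j₂=2  j₁+j₂+J+1=8
(j₁±m₁, j₂±m₂, J±M) = (3,2,2,4,1,2)
P² = 192/35
sum k=1..2:
  [1] −1/6 = -1/6
  [2] +1/8 = 1/8
S = -1/24
C² = P²·S² = 1/105 ; C = -0.097590

−√(1/105) = -0.097590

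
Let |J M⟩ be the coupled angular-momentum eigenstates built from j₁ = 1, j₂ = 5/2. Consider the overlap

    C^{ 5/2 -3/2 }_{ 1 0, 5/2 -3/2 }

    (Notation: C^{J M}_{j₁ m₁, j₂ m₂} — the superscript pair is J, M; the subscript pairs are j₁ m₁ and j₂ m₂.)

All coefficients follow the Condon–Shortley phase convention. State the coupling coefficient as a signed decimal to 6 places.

+0.507093  (= +√(9/35))

j₁+j₂−J=1  J+j₁−j₂=1  J−j₁+j₂=4  j₁+j₂+J+1=7
(j₁±m₁, j₂±m₂, J±M) = (1,1,1,4,1,4)
P² = 576/35
sum k=0..1:
  [0] +1/6 = 1/6
  [1] −1/24 = -1/24
S = 1/8
C² = P²·S² = 9/35 ; C = +0.507093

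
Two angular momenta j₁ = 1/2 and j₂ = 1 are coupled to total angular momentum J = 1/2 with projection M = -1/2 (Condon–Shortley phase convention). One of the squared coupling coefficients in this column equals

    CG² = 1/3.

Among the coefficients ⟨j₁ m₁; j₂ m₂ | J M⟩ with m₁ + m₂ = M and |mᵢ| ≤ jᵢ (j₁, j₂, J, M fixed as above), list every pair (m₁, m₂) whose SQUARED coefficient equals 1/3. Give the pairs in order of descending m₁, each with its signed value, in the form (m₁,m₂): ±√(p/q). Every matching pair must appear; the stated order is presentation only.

(-1/2,0): −√(1/3)

Admissible pairs with m₁+m₂ = M = -1/2: (-1/2,0), (1/2,-1)
  (m₁,m₂)=(1/2,-1): CG² = 2/3, CG = +√(2/3)
  (m₁,m₂)=(-1/2,0): CG² = 1/3, CG = −√(1/3)   ← matches the target
Pairs with CG² = 1/3: (-1/2,0): −√(1/3)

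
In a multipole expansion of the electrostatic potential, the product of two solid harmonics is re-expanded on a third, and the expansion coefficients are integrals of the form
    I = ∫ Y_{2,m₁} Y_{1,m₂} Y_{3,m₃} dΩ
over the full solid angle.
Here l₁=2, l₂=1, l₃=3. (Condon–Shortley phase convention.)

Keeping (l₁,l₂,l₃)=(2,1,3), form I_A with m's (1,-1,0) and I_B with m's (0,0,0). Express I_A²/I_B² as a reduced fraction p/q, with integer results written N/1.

1/3

Shared (l₁,l₂,l₃)=(2,1,3): N and (l;000)² cancel in I_A²/I_B².
A: Δ = 0!·4!·2!/7! = 1/105; Racah Σ t=0..0: t=0:+1/12 = 1/12; ⇒ 3j(2 1 3; 1 -1 0)² = 1/35, sgn -1
B: Δ = 0!·4!·2!/7! = 1/105; Racah Σ t=0..0: t=0:+1/4 = 1/4; ⇒ 3j(2 1 3; 0 0 0)² = 3/35, sgn -1
I_A²/I_B² = (1/35)/(3/35) = 1/3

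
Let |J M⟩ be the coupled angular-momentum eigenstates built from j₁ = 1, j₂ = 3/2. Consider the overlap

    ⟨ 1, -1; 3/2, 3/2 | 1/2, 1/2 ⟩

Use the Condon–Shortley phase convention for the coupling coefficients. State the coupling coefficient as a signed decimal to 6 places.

√[2·2!0!1!/4! · 0!2!3!0!1!0!] = √(2)
  +(−1)^2/∏(2,0,0,1,0,0)! = 1/2  (running 1/2)
⟨..|..⟩ = √(2)·(1/2) = +0.707107

+√(1/2) ≈ +0.707107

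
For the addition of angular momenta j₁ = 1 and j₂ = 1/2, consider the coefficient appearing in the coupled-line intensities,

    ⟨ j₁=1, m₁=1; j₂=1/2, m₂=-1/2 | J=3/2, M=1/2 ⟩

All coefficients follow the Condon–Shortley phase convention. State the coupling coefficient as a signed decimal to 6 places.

j₁+j₂−J=0  J+j₁−j₂=2  J−j₁+j₂=1  j₁+j₂+J+1=4
(j₁±m₁, j₂±m₂, J±M) = (2,0,0,1,2,1)
P² = 4/3
sum k=0..0:
  [0] +1/2 = 1/2
S = 1/2
C² = P²·S² = 1/3 ; C = +0.577350

+0.577350  (= +√(1/3))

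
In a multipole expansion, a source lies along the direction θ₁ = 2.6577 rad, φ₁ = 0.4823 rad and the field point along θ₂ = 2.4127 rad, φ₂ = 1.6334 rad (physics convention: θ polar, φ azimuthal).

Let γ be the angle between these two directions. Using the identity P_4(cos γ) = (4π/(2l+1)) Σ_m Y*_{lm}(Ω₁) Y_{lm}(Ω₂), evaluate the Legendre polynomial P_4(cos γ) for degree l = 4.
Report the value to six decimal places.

-0.270515

Addition theorem: P_4(cos γ) = (4π/9) Σ_m Y*_{lm}(Ω₁) Y_{lm}(Ω₂), m = −4…4:
  term(m=-4) = -0.00019 + 0.00179j   from Y*(Ω₁)=-0.00727 + 0.01941j, Y(Ω₂)=0.08437 - 0.02158j
  term(m=-3) = -0.02929 + 0.00944j   from Y*(Ω₁)=-0.01379 - 0.11071j, Y(Ω₂)=-0.05151 - 0.27101j
  term(m=-2) = -0.09317 - 0.10382j   from Y*(Ω₁)=0.18501 + 0.26687j, Y(Ω₂)=-0.42621 + 0.05365j
  term(m=-1) = 0.04148 - 0.09297j   from Y*(Ω₁)=-0.42890 - 0.22455j, Y(Ω₂)=0.01316 + 0.20987j
  term(m=+0) = -0.03140 + 0.00000j   from Y*(Ω₁)=0.10389 + 0.00000j, Y(Ω₂)=-0.30221 + 0.00000j
  term(m=+1) = 0.04148 + 0.09297j   from Y*(Ω₁)=0.42890 - 0.22455j, Y(Ω₂)=-0.01316 + 0.20987j
  term(m=+2) = -0.09317 + 0.10382j   from Y*(Ω₁)=0.18501 - 0.26687j, Y(Ω₂)=-0.42621 - 0.05365j
  term(m=+3) = -0.02929 - 0.00944j   from Y*(Ω₁)=0.01379 - 0.11071j, Y(Ω₂)=0.05151 - 0.27101j
  term(m=+4) = -0.00019 - 0.00179j   from Y*(Ω₁)=-0.00727 - 0.01941j, Y(Ω₂)=0.08437 + 0.02158j
Total Σ_m = -0.19374 + 0.00000j. Multiply by 1.396263: -0.27052 + 0.00000j. P_4(cos γ) = -0.270515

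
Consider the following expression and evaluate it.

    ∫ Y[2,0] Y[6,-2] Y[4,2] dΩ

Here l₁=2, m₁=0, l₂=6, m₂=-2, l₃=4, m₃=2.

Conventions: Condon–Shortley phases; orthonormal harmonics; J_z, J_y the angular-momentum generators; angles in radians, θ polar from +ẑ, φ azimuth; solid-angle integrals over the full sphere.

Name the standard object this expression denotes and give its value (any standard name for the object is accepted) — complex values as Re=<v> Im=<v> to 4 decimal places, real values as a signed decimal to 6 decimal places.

This is a Gaunt coefficient — the integral of a triple product of spherical harmonics over the sphere.
Checks pass: Σm=0; 12 even; l₃=4∈[4,8].
(2·2+1)(2·6+1)(2·4+1) = 585
Δ: 4! 0! 8! / 13! → 1/6435
sum: t=2:+1/2304 = 1/2304
3j²(2 6 4; 0 0 0) = Δ·Π!·Σ² = 5/143  (sign +1)
sum: t=2:+1/5760 = 1/5760
3j²(2 6 4; 0 -2 2) = Δ·Π!·Σ² = 56/2145  (sign +1)
combine: 4πI² = 585·5/143·56/2145 = 840/1573
take √, sign +1: I = 0.20614383

Gaunt coefficient, +0.206144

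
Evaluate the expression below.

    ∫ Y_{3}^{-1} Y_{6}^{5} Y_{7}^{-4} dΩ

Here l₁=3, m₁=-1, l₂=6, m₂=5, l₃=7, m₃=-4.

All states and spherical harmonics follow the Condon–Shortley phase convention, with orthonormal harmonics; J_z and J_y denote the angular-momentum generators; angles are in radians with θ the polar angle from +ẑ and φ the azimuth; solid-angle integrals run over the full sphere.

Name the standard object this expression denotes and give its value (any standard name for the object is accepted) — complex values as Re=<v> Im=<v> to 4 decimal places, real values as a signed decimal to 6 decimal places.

Gaunt coefficient, -0.173403

This is a Gaunt coefficient — the integral of a triple product of spherical harmonics over the sphere.
m-sum 0 ✓  L=16 even ✓  3≤7≤9 ✓
Π(2lᵢ+1) = 7×13×15 = 1365
triangle coeff Δ(3,6,7) = 1/2042040
Σ_t [0,2]: t=0:+1/207360 t=1:−1/57600 t=2:+1/207360 = -1/129600
(3j)²=168/12155 [(3 6 7; 0 0 0)], sign=+1
Σ_t [1,2]: t=1:−1/21772800 t=2:+1/2903040 = 13/43545600
(3j)²=143/7140 [(3 6 7; -1 5 -4)], sign=-1
⇒ 4πI² = 546/1445
I = (-1)√(546/1445/(4π)) = -0.17340334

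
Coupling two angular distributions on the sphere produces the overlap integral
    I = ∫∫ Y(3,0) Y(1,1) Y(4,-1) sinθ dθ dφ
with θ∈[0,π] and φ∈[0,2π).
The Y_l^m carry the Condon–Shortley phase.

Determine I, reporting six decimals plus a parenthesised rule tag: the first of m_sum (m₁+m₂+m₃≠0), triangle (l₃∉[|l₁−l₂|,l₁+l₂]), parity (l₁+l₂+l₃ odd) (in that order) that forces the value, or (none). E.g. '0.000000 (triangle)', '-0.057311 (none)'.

-0.194664 (none)

Rules hold: Σm=0, L=8 even, 2≤4≤4.
N = 7·3·9 = 189
Δ = 0!·6!·2!/9! = 1/252
Racah Σ t=0..0: t=0:+1/36 = 1/36
⇒ 3j(3 1 4; 0 0 0)² = 4/63, sgn +1
Racah Σ t=0..0: t=0:+1/72 = 1/72
⇒ 3j(3 1 4; 0 1 -1)² = 5/126, sgn -1
4πI² = N·(3j₀)²·(3jₘ)² = 10/21
I = -1·√(0.47619/4π) = -0.19466390
No selection rule forces the value: the integral is nonzero (none).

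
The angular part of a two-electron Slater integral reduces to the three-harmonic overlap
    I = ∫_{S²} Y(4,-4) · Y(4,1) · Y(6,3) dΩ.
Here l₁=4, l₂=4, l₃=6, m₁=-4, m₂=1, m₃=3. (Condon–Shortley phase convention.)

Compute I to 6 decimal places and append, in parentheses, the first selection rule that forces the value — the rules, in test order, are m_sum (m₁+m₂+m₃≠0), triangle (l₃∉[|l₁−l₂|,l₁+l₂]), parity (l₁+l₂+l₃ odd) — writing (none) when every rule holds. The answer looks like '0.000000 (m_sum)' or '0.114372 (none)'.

0.155830 (none)

Checks pass: Σm=0; 14 even; l₃=6∈[0,8].
(2·4+1)(2·4+1)(2·6+1) = 1053
Δ: 2! 6! 6! / 15! → 1/1261260
sum: t=0:+1/4608 t=1:−1/1296 t=2:+1/4608 = -7/20736
3j²(4 4 6; 0 0 0) = Δ·Π!·Σ² = 20/1287  (sign -1)
sum: t=2:+1/51840 = 1/51840
3j²(4 4 6; -4 1 3) = Δ·Π!·Σ² = 8/429  (sign -1)
combine: 4πI² = 1053·20/1287·8/429 = 480/1573
take √, sign +1: I = 0.15583009
No selection rule forces the value: the integral is nonzero (none).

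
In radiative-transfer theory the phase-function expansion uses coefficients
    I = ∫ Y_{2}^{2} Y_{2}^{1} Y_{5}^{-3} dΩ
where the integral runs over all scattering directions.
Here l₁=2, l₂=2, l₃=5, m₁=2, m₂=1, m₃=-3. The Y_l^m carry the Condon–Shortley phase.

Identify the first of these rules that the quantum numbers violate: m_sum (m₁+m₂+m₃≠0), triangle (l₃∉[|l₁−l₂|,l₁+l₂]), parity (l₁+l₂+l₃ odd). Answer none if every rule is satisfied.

triangle

m₁+m₂+m₃ = 2 + 1 − 3 = 0  ✓
triangle: need |l₁−l₂| ≤ l₃ ≤ l₁+l₂ = [0,4]; l₃=5 is outside  ✗
parity: l₁+l₂+l₃ = 9 is odd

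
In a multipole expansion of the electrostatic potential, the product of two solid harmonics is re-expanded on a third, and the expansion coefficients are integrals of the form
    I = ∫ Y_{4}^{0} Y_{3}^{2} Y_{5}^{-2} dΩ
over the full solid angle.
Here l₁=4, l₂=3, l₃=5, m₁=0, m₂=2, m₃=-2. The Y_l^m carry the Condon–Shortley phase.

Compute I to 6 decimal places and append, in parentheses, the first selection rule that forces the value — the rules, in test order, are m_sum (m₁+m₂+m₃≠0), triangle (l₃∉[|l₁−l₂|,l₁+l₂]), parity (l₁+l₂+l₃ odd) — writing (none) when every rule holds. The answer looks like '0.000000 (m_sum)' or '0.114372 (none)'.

-0.065427 (none)

Rules hold: Σm=0, L=12 even, 1≤5≤7.
N = 9·7·11 = 693
Δ = 2!·6!·4!/13! = 1/180180
Racah Σ t=0..2: t=0:+1/576 t=1:−1/144 t=2:+1/576 = -1/288
⇒ 3j(4 3 5; 0 0 0)² = 20/1001, sgn +1
Racah Σ t=1..2: t=1:−1/864 t=2:+1/576 = 1/1728
⇒ 3j(4 3 5; 0 2 -2)² = 5/1287, sgn -1
4πI² = N·(3j₀)²·(3jₘ)² = 100/1859
I = -1·√(0.0537924/4π) = -0.06542675
No selection rule forces the value: the integral is nonzero (none).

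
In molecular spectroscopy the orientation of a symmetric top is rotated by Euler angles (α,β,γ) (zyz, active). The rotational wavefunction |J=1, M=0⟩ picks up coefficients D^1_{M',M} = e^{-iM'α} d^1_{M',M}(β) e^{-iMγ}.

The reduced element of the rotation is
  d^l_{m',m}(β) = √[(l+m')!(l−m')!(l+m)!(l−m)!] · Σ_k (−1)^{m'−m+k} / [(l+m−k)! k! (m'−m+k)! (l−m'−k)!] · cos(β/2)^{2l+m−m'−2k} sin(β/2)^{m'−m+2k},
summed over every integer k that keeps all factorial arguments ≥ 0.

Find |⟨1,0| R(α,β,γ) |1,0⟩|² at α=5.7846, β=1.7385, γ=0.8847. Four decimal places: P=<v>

P=0.0279

Split into d^1_{0,0}(β=1.7385) × two z-phases.
With c≡cos(β/2)=0.645400 and s≡sin(β/2)=0.763845, N=[1·1·1·1]^{1/2}=1.000000
The bounds max(0,m−m')=0 and min(l+m,l−m')=1 give 2 terms
  k=0: (−1)^0·1.0000/(1)·0.6454^2·0.7638^0 = +0.416541
  k=1: (−1)^1·1.0000/(1)·0.6454^0·0.7638^2 = -0.583459
d^1_{0,0}(1.7385) = +0.416541 -0.583459 = -0.166919
|D^1_{0,0}|² = |d^1_{0,0}(β)|² = (-0.166919)² = 0.027862 (the z-rotation phases have unit modulus)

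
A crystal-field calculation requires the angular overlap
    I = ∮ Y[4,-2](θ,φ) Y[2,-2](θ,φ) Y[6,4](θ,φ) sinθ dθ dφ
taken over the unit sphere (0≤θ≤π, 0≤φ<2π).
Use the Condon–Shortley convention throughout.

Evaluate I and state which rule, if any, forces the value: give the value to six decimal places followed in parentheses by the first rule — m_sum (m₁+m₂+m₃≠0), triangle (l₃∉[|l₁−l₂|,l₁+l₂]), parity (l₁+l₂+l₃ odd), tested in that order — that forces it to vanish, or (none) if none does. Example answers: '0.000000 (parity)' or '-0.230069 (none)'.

m-sum 0 ✓  L=12 even ✓  2≤6≤6 ✓
Π(2lᵢ+1) = 9×5×13 = 585
triangle coeff Δ(4,2,6) = 1/6435
Σ_t [0,0]: t=0:+1/2304 = 1/2304
(3j)²=5/143 [(4 2 6; 0 0 0)], sign=+1
Σ_t [0,0]: t=0:+1/34560 = 1/34560
(3j)²=14/429 [(4 2 6; -2 -2 4)], sign=+1
⇒ 4πI² = 1050/1573
I = (+1)√(1050/1573/(4π)) = 0.23047581
No selection rule forces the value: the integral is nonzero (none).

0.230476 (none)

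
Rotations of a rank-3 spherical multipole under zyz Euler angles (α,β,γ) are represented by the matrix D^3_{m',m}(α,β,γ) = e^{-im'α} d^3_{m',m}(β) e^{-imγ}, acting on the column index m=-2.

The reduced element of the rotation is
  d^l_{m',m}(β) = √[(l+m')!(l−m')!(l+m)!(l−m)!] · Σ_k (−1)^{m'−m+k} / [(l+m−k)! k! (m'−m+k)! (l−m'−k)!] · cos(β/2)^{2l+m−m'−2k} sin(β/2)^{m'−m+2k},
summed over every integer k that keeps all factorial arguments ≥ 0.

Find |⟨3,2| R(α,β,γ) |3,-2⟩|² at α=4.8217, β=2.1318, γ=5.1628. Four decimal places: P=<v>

P=0.0562

Split into d^3_{2,-2}(β=2.1318) × two z-phases.
c=cos(2.131800/2)=0.483717, s=sin(2.131800/2)=0.875225; N=√[120·1·1·120]=120.000000
k: max(0,(-2)−(2))=0 … min(3+(-2),3−(2))=1
  k=0: (−1)^4·120.0000/(24)·0.4837^2·0.8752^4 = +0.686484
  k=1: (−1)^5·120.0000/(120)·0.4837^0·0.8752^6 = -0.449487
d^3_{2,-2}(2.1318) = +0.686484 -0.449487 = +0.236997
|D^3_{2,-2}|² = |d^3_{2,-2}(β)|² = (+0.236997)² = 0.056167 (the z-rotation phases have unit modulus)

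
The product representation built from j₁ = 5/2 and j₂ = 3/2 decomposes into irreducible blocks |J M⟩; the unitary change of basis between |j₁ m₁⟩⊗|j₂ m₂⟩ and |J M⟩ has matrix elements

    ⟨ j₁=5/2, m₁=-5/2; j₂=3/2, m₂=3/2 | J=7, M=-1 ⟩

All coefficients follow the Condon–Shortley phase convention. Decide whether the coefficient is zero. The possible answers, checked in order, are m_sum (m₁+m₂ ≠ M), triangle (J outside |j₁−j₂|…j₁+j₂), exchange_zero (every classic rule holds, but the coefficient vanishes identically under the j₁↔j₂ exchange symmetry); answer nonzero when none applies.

triangle

m-sum: m₁+m₂ = -5/2+3/2 = -1, M = -1  ✓
triangle: need |j₁−j₂| ≤ J ≤ j₁+j₂, i.e. J ∈ [1, 4]; J = 7 is outside ✗ ⇒ coefficient is 0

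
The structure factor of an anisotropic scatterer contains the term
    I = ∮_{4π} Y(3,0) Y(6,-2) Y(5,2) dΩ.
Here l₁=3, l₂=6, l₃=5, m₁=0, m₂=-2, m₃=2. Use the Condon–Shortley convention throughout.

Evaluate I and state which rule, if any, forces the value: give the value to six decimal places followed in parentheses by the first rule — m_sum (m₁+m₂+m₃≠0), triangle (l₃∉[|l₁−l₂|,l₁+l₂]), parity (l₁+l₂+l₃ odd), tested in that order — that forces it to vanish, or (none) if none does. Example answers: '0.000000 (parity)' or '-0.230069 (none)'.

0.058844 (none)

Checks pass: Σm=0; 14 even; l₃=5∈[3,9].
(2·3+1)(2·6+1)(2·5+1) = 1001
Δ: 4! 2! 8! / 15! → 1/675675
sum: t=1:−1/8640 t=2:+1/2304 t=3:−1/8640 = 7/34560
3j²(3 6 5; 0 0 0) = Δ·Π!·Σ² = 7/429  (sign -1)
sum: t=1:−1/8640 t=2:+1/5760 t=3:−1/60480 = 1/24192
3j²(3 6 5; 0 -2 2) = Δ·Π!·Σ² = 8/3003  (sign -1)
combine: 4πI² = 1001·7/429·8/3003 = 56/1287
take √, sign +1: I = 0.05884368
No selection rule forces the value: the integral is nonzero (none).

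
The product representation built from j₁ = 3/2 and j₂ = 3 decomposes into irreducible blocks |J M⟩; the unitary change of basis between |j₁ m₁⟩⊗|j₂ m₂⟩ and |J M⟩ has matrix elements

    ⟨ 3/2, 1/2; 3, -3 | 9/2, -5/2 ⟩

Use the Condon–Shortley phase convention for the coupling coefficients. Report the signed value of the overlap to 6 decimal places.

√[10·0!3!6!/10! · 2!1!0!6!2!7!] = √(172800)
  +(−1)^0/∏(0,0,1,0,2,6)! = 1/1440  (running 1/1440)
⟨..|..⟩ = √(172800)·(1/1440) = +0.288675

+0.288675  (= +√(1/12))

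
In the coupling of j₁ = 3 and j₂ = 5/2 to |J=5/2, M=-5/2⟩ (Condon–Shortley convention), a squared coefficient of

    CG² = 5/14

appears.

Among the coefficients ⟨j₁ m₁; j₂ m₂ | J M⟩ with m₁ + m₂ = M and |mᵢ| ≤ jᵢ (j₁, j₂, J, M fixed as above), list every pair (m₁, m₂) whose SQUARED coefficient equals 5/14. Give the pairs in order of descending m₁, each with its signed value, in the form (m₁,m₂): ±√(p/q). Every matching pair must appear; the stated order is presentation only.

(-2,-1/2): +√(5/14)

Admissible pairs with m₁+m₂ = M = -5/2: (-3,1/2), (-2,-1/2), (-1,-3/2), (0,-5/2)
  (m₁,m₂)=(0,-5/2): CG² = 5/42, CG = +√(5/42)
  (m₁,m₂)=(-1,-3/2): CG² = 2/7, CG = −√(2/7)
  (m₁,m₂)=(-2,-1/2): CG² = 5/14, CG = +√(5/14)   ← matches the target
  (m₁,m₂)=(-3,1/2): CG² = 5/21, CG = −√(5/21)
Pairs with CG² = 5/14: (-2,-1/2): +√(5/14)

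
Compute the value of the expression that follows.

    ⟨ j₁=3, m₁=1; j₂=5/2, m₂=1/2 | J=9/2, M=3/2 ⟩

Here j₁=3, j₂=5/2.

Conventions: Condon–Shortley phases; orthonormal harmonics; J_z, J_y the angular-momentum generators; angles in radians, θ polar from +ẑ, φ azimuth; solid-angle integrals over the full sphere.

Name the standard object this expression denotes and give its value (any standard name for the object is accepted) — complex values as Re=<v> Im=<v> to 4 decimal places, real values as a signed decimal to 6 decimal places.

This is a Clebsch–Gordan (vector-coupling) coefficient.
√[10·1!5!4!/11! · 4!2!3!2!6!3!] = √(138240/77)
  +(−1)^0/∏(0,1,2,3,3,1)! = 1/72  (running 1/72)
  +(−1)^1/∏(1,0,1,2,4,2)! = -1/96  (running 1/288)
⟨..|..⟩ = √(138240/77)·(1/288) = +0.147122

Clebsch–Gordan coefficient, +√(5/231) ≈ +0.147122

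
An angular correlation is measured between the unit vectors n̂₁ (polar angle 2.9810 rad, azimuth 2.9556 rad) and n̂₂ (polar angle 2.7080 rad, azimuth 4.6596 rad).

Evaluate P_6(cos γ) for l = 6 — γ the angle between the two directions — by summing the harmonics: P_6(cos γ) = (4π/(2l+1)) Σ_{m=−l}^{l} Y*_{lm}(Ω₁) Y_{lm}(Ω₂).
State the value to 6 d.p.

Addition theorem: P_6(cos γ) = (4π/13) Σ_m Y*_{lm}(Ω₁) Y_{lm}(Ω₂), m = −6…6:
  [-6]  conj(Y_{6,-6})(Ω₁) = +0.000004-0.000007i ; Y_{6,-6}(Ω₂) = -0.002525-0.000827i ; Δ = -0.000000+0.000000i
  [-5]  conj(Y_{6,-5})(Ω₁) = +0.000103-0.000138i ; Y_{6,-5}(Ω₂) = +0.005186-0.019190i ; Δ = -0.000002-0.000003i
  [-4]  conj(Y_{6,-4})(Ω₁) = +0.001668-0.001535i ; Y_{6,-4}(Ω₂) = +0.087588+0.018775i ; Δ = +0.000175-0.000103i
  [-3]  conj(Y_{6,-3})(Ω₁) = +0.017215-0.010744i ; Y_{6,-3}(Ω₂) = -0.041883+0.262252i ; Δ = +0.002097+0.004965i
  [-2]  conj(Y_{6,-2})(Ω₁) = +0.114776-0.044780i ; Y_{6,-2}(Ω₂) = -0.489115-0.051832i ; Δ = -0.058460+0.015953i
  [-1]  conj(Y_{6,-1})(Ω₁) = +0.453810-0.085392i ; Y_{6,-1}(Ω₂) = +0.022159-0.419371i ; Δ = -0.025755-0.192207i
  [+0]  conj(Y_{6,0})(Ω₁) = +0.759504-0.000000i ; Y_{6,0}(Ω₂) = -0.200069+0.000000i ; Δ = -0.151953+0.000000i
  [+1]  conj(Y_{6,1})(Ω₁) = -0.453810-0.085392i ; Y_{6,1}(Ω₂) = -0.022159-0.419371i ; Δ = -0.025755+0.192207i
  [+2]  conj(Y_{6,2})(Ω₁) = +0.114776+0.044780i ; Y_{6,2}(Ω₂) = -0.489115+0.051832i ; Δ = -0.058460-0.015953i
  [+3]  conj(Y_{6,3})(Ω₁) = -0.017215-0.010744i ; Y_{6,3}(Ω₂) = +0.041883+0.262252i ; Δ = +0.002097-0.004965i
  [+4]  conj(Y_{6,4})(Ω₁) = +0.001668+0.001535i ; Y_{6,4}(Ω₂) = +0.087588-0.018775i ; Δ = +0.000175+0.000103i
  [+5]  conj(Y_{6,5})(Ω₁) = -0.000103-0.000138i ; Y_{6,5}(Ω₂) = -0.005186-0.019190i ; Δ = -0.000002+0.000003i
  [+6]  conj(Y_{6,6})(Ω₁) = +0.000004+0.000007i ; Y_{6,6}(Ω₂) = -0.002525+0.000827i ; Δ = -0.000000-0.000000i
Total Σ_m = -0.315844-0.000000i. Multiply by 0.966644: -0.305309-0.000000i. P_6(cos γ) = -0.305309

-0.305309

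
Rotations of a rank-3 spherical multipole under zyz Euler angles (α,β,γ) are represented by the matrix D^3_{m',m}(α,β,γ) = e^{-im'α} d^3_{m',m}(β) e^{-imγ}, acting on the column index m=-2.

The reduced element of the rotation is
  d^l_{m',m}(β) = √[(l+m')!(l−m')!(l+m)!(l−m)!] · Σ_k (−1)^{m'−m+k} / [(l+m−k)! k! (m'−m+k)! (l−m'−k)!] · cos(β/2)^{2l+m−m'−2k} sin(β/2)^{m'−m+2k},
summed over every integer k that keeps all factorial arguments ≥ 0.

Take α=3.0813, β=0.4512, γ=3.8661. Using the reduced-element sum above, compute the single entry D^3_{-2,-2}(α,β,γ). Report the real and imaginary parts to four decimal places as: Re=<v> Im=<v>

Split into d^3_{-2,-2}(β=0.4512) × two z-phases.
Half-angle: c=0.974660, s=0.223691. N=√(1·120·1·120)=120.000000
k∈{0,1} keeps every argument non-negative
  k=0: (−1)^0·120.0000/(120)·0.9747^6·0.2237^0 = +0.857273
  k=1: (−1)^1·120.0000/(24)·0.9747^4·0.2237^2 = -0.225777
d^3_{-2,-2}(0.4512) = +0.857273 -0.225777 = +0.631495
D = (+0.992738-0.120293i)·(+0.631495)·(+0.121481+0.992594i) = +0.151560+0.613038i

Re=0.1516 Im=0.6130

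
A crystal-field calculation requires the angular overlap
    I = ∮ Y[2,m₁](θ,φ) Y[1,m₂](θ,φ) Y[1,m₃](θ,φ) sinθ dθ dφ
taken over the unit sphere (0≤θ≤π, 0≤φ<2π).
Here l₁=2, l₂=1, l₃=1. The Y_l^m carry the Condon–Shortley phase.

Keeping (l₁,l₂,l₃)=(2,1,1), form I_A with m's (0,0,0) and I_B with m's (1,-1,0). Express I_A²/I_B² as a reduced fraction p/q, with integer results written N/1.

l's match ⇒ only the (l;m) 3-j factors differ between A and B.
A: triangle coeff Δ(2,1,1) = 1/30; Σ_t [1,1]: t=1:−1/1 = -1/1; (3j)²=2/15 [(2 1 1; 0 0 0)], sign=+1
B: triangle coeff Δ(2,1,1) = 1/30; Σ_t [0,0]: t=0:+1/2 = 1/2; (3j)²=1/10 [(2 1 1; 1 -1 0)], sign=-1
I_A²/I_B² = (2/15)/(1/10) = 4/3

4/3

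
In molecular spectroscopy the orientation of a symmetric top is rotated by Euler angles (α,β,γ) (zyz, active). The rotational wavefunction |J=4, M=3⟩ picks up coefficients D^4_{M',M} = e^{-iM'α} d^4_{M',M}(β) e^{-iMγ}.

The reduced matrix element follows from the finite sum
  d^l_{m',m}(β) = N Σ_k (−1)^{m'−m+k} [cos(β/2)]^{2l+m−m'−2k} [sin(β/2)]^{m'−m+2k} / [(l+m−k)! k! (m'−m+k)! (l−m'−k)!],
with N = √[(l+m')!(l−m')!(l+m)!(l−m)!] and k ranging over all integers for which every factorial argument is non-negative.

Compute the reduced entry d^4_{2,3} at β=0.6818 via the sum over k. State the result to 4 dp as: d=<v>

d=0.5143

d^4_{2,3}(β=0.6818) via the finite sum:
c=cos(0.681800/2)=0.942454, s=sin(0.681800/2)=0.334335; N=√[720·2·5040·1]=2693.993318
k: max(0,(3)−(2))=1 … min(4+(3),4−(2))=2
  k=1: (−1)^0·2693.9933/(720)·0.9425^7·0.3343^1 = +0.826167
  k=2: (−1)^1·2693.9933/(240)·0.9425^5·0.3343^3 = -0.311913
d^4_{2,3}(0.6818) = +0.826167 -0.311913 = +0.514254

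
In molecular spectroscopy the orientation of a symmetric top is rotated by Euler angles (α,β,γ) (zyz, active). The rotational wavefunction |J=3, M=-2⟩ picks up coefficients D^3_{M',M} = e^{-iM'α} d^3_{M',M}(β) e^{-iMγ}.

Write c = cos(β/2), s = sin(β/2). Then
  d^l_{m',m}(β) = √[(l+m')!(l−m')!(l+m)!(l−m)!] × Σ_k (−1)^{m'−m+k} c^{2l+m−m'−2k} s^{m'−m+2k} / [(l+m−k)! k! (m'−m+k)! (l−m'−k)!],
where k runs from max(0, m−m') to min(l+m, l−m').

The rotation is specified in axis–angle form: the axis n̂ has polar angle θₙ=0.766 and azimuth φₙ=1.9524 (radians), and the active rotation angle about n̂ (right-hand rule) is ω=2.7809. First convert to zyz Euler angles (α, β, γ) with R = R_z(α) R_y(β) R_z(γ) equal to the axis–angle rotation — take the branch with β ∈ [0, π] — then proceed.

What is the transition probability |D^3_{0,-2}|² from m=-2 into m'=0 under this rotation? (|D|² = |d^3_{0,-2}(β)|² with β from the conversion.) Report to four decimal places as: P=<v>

Axis–angle → zyz. n̂ = (sinθₙcosφₙ, sinθₙsinφₙ, cosθₙ) = (-0.258176, +0.643391, +0.720689), ω = 2.7809.
R = I cosω + sinω [n̂]ₓ + (1−cosω) n̂n̂ᵀ gives
  R = [-0.806632, -0.575875, -0.133089; -0.067180, -0.134385, +0.988649; -0.587223, +0.806417, +0.069712]
β = atan2(√(R₁₃²+R₂₃²), R₃₃) = 1.501027; α = atan2(R₂₃, R₁₃) mod 2π = 1.704609; γ = atan2(R₃₂, −R₃₁) mod 2π = 0.941402
Split into d^3_{0,-2}(β=1.5010) × two z-phases.
With c≡cos(β/2)=0.731339 and s≡sin(β/2)=0.682015, N=[6·6·1·120]^{1/2}=65.726707
k∈{0,1} keeps every argument non-negative
  k=0: (−1)^2·65.7267/(12)·0.7313^4·0.6820^2 = +0.728823
  k=1: (−1)^3·65.7267/(12)·0.7313^2·0.6820^4 = -0.633829
d^3_{0,-2}(1.5010) = +0.728823 -0.633829 = +0.094994
|D^3_{0,-2}|² = |d^3_{0,-2}(β)|² = (+0.094994)² = 0.009024 (the z-rotation phases have unit modulus)

P=0.0090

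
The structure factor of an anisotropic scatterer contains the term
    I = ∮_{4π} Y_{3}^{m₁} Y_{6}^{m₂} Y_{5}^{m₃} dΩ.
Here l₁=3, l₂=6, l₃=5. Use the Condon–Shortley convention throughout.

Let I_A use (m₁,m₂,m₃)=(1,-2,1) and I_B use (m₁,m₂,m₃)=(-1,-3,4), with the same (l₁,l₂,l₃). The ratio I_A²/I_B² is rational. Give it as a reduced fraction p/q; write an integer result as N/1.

l's match ⇒ only the (l;m) 3-j factors differ between A and B.
A: triangle coeff Δ(3,6,5) = 1/675675; Σ_t [0,2]: t=0:+1/27648 t=1:−1/4320 t=2:+1/11520 = -1/9216; (3j)²=2/143 [(3 6 5; 1 -2 1)], sign=-1
B: triangle coeff Δ(3,6,5) = 1/675675; Σ_t [2,3]: t=2:+1/40320 t=3:−1/241920 = 1/48384; (3j)²=24/1001 [(3 6 5; -1 -3 4)], sign=-1
I_A²/I_B² = (2/143)/(24/1001) = 7/12

7/12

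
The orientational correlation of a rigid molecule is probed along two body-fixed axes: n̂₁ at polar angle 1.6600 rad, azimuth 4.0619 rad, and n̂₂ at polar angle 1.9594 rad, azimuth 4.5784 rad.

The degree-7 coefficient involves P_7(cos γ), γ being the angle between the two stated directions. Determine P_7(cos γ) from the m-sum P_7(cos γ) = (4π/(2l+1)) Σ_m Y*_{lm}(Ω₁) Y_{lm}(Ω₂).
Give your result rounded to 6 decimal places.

Term-by-term m-sum for l=7 (normalisation 4π/15 = 0.837758):
  term(m=-7) = (-0.125783, 0.064513)   from Y*(Ω₁)=(-0.480156, -0.076978), Y(Ω₂)=(0.234397, -0.171936)
  term(m=-6) = (-0.072406, -0.003086)   from Y*(Ω₁)=(-0.117809, 0.112273), Y(Ω₂)=(0.309001, 0.320674)
  term(m=-5) = (0.059006, 0.036919)   from Y*(Ω₁)=(-0.035686, -0.320602), Y(Ω₂)=(-0.133982, 0.169135)
  term(m=-4) = (-0.020480, -0.037919)   from Y*(Ω₁)=(-0.159902, -0.095771), Y(Ω₂)=(0.198794, 0.118073)
  term(m=-3) = (-0.001790, 0.084024)   from Y*(Ω₁)=(0.252233, -0.100941), Y(Ω₂)=(-0.121024, 0.284687)
  term(m=-2) = (0.010957, -0.018371)   from Y*(Ω₁)=(0.052103, -0.188395), Y(Ω₂)=(0.105525, 0.028975)
  term(m=-1) = (-0.070545, 0.040064)   from Y*(Ω₁)=(0.152550, 0.200466), Y(Ω₂)=(-0.043023, 0.319168)
  term(m=+0) = (0.014297, 0.000000)   from Y*(Ω₁)=(0.197967, -0.000000), Y(Ω₂)=(0.072219, 0.000000)
  term(m=+1) = (-0.070545, -0.040064)   from Y*(Ω₁)=(-0.152550, 0.200466), Y(Ω₂)=(0.043023, 0.319168)
  term(m=+2) = (0.010957, 0.018371)   from Y*(Ω₁)=(0.052103, 0.188395), Y(Ω₂)=(0.105525, -0.028975)
  term(m=+3) = (-0.001790, -0.084024)   from Y*(Ω₁)=(-0.252233, -0.100941), Y(Ω₂)=(0.121024, 0.284687)
  term(m=+4) = (-0.020480, 0.037919)   from Y*(Ω₁)=(-0.159902, 0.095771), Y(Ω₂)=(0.198794, -0.118073)
  term(m=+5) = (0.059006, -0.036919)   from Y*(Ω₁)=(0.035686, -0.320602), Y(Ω₂)=(0.133982, 0.169135)
  term(m=+6) = (-0.072406, 0.003086)   from Y*(Ω₁)=(-0.117809, -0.112273), Y(Ω₂)=(0.309001, -0.320674)
  term(m=+7) = (-0.125783, -0.064513)   from Y*(Ω₁)=(0.480156, -0.076978), Y(Ω₂)=(-0.234397, -0.171936)
Accumulated sum (-0.427784, 0.000000); after 4π/(2l+1) scaling, (-0.358379, 0.000000) ⇒ P_7 = -0.358379

-0.358379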